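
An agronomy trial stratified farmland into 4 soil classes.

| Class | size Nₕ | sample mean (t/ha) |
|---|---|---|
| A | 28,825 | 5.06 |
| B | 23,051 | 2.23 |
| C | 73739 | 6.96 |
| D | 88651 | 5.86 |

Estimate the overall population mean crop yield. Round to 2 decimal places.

5.74

N = 214266; weights Wₕ = Nₕ/N = (0.1345, 0.1076, 0.3441, 0.4137).
x̄_st = Σ Wₕ·x̄ₕ = 0.1345·5.06 + 0.1076·2.23 + 0.3441·6.96 + 0.4137·5.86 ≈ 5.7404...
→ 5.74.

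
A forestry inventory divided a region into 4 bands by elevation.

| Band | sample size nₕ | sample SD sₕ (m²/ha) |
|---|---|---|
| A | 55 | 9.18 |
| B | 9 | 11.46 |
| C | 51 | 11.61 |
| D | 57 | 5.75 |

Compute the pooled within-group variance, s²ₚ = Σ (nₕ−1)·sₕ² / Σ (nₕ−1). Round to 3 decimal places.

84.479

A: (55−1)·9.18² = 54·84.2724 = 4550.7096
B: (9−1)·11.46² = 8·131.3316 = 1050.6528
C: (51−1)·11.61² = 50·134.7921 = 6739.605
D: (57−1)·5.75² = 56·33.0625 = 1851.5
Numerator = 14192.4674; denominator = Σ(nₕ−1) = 168.
s²ₚ = 14192.4674/168 = 84.47897... → 84.479.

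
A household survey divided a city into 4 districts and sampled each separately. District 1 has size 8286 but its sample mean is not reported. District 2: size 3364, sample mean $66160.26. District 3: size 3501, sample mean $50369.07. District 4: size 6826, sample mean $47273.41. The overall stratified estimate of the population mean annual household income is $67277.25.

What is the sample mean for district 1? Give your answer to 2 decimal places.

N = 8286 + 3364 + 3501 + 6826 = 21977.
Overall total = μ·N = 67277.25·21977 = 1478552123.25.
Subtract the known strata: 3364·66160.26 + 3501·50369.07 + 6826·47273.41 = 721593525.37.
Remaining total for district 1: 1478552123.25 − 721593525.37 = 756958597.88.
Divide by its size: 756958597.88 / 8286 = 91353.9220... → 91353.92.

91353.92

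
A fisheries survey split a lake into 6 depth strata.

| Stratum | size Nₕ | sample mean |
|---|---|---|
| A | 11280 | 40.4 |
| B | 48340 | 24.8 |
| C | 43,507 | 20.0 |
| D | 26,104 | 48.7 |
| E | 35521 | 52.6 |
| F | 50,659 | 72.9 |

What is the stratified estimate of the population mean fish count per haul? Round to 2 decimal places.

43.44

N = 215411; weights Wₕ = Nₕ/N = (0.0524, 0.2244, 0.2020, 0.1212, 0.1649, 0.2352).
x̄_st = Σ Wₕ·x̄ₕ = 0.0524·40.4 + 0.2244·24.8 + 0.2020·20.0 + 0.1212·48.7 + 0.1649·52.6 + 0.2352·72.9 ≈ 43.4397...
→ 43.44.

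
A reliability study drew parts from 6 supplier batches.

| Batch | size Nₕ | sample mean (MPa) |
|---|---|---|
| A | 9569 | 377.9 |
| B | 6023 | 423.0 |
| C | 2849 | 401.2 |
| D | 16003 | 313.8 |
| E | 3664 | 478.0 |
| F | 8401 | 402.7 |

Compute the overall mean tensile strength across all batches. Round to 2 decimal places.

375.48

N = 9569 + 6023 + 2849 + 16003 + 3664 + 8401 = 46509.
The stratified mean weights each stratum mean by its population share Nₕ/N.
Σ Nₕx̄ₕ = 9569·377.9 + 6023·423.0 + 2849·401.2 + 16003·313.8 + 3664·478.0 + 8401·402.7 = 3616125.1 + 2547729 + 1143018.8 + 5021741.4 + 1751392 + 3383082.7 = 17463089.
Divide by N: 17463089 / 46509 = 375.4776... → 375.48.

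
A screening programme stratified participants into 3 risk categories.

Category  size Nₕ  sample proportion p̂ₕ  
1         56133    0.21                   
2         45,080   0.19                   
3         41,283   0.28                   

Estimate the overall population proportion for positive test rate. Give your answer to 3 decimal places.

N = 56133 + 45080 + 41283 = 142496.
Overall proportion = Σ (Nₕ/N)·p̂ₕ.
Σ Nₕp̂ₕ = 11787.93 + 8565.2 + 11559.24 = 31912.37.
31912.37 / 142496 = 0.22395... → 0.224.

0.224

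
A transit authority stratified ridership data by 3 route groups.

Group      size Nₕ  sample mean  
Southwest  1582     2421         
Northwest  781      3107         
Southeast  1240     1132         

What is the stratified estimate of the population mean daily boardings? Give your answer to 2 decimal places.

N = 3603; weights Wₕ = Nₕ/N = (0.4391, 0.2168, 0.3442).
x̄_st = Σ Wₕ·x̄ₕ = 0.4391·2421 + 0.2168·3107 + 0.3442·1132 ≈ 2126.0808...
→ 2126.08.

2126.08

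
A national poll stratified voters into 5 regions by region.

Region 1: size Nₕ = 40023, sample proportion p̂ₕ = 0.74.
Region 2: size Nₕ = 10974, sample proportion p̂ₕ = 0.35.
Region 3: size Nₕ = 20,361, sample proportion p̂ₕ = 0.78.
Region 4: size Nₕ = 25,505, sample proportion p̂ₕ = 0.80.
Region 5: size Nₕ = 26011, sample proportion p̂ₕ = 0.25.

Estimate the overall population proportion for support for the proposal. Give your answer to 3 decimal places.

N = 40023 + 10974 + 20361 + 25505 + 26011 = 122874.
Overall proportion = Σ (Nₕ/N)·p̂ₕ.
Σ Nₕp̂ₕ = 29617.02 + 3840.9 + 15881.58 + 20404 + 6502.75 = 76246.25.
76246.25 / 122874 = 0.62052... → 0.621.

0.621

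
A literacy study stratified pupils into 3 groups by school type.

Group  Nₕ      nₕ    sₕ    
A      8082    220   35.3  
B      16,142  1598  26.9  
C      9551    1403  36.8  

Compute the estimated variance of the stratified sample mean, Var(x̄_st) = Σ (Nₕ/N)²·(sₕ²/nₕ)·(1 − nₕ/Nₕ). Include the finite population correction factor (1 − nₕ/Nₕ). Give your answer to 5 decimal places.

0.47453

N = 33775; Wₕ = Nₕ/N.
group A: (8082/33775)²·35.3²/220·(1 − 220/8082) = 0.31549167
group B: (16142/33775)²·26.9²/1598·(1 − 1598/16142) = 0.09319192
group C: (9551/33775)²·36.8²/1403·(1 − 1403/9551) = 0.06584869
Sum = 0.47453228 → 0.47453.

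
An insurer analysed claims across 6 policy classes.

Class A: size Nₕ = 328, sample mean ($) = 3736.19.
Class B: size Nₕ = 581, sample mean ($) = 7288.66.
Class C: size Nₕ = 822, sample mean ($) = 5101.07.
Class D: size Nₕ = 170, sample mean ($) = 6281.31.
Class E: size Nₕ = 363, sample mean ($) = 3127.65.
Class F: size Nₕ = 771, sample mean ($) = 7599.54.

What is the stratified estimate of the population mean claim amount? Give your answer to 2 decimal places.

5837.12

N = 328 + 581 + 822 + 170 + 363 + 771 = 3035.
Weight each subgroup mean by Nₕ/N and sum.
Σ Nₕx̄ₕ = 328·3736.19 + 581·7288.66 + 822·5101.07 + 170·6281.31 + 363·3127.65 + 771·7599.54 = 1225470.32 + 4234711.46 + 4193079.54 + 1067822.7 + 1135336.95 + 5859245.34 = 17715666.31.
Divide by N: 17715666.31 / 3035 = 5837.1223... → 5837.12.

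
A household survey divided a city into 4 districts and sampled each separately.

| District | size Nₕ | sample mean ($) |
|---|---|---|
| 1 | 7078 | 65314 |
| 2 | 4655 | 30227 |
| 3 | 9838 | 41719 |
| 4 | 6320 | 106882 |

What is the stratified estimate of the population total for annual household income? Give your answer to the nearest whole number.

1688924939

Estimate total by summing Nₕ·x̄ₕ over strata.
7078·65314 + 4655·30227 + 9838·41719 + 6320·106882 = 462292492 + 140706685 + 410431522 + 675494240 = 1688924939.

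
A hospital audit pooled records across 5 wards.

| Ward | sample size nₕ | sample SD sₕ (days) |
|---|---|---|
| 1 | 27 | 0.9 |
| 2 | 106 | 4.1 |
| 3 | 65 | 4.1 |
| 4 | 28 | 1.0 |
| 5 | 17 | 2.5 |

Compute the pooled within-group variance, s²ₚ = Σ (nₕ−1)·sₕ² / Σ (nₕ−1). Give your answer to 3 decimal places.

12.559

1: (27−1)·0.9² = 26·0.81 = 21.06
2: (106−1)·4.1² = 105·16.81 = 1765.05
3: (65−1)·4.1² = 64·16.81 = 1075.84
4: (28−1)·1.0² = 27·1 = 27
5: (17−1)·2.5² = 16·6.25 = 100
Numerator = 2988.95; denominator = Σ(nₕ−1) = 238.
s²ₚ = 2988.95/238 = 12.55861... → 12.559.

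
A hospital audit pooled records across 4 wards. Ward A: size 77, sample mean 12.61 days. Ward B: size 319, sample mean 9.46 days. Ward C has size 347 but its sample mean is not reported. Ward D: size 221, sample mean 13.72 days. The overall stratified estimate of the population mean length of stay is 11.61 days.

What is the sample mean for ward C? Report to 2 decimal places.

Σ Nₕx̄ₕ = N·μ, so 347·x̄_C = 964·11.61 − (77·12.61 + 319·9.46 + 221·13.72).
= 11192.04 − 7020.83 = 4171.21.
x̄_C = 4171.21 / 347 = 12.0208... → 12.02.

12.02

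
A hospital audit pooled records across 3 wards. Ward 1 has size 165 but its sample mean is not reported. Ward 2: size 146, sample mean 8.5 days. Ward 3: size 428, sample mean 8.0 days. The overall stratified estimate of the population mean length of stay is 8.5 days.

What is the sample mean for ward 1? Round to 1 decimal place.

9.8

Σ Nₕx̄ₕ = N·μ, so 165·x̄_1 = 739·8.5 − (146·8.5 + 428·8.0).
= 6281.5 − 4665 = 1616.5.
x̄_1 = 1616.5 / 165 = 9.797... → 9.8.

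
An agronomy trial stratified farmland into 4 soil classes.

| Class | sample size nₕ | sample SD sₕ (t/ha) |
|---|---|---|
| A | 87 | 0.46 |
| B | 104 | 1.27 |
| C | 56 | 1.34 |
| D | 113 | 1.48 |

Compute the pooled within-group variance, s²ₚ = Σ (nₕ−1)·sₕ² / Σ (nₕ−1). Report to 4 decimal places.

Degrees of freedom: 86 + 103 + 55 + 112 = 356.
Σ(nₕ−1)sₕ² = 86·0.2116 + 103·1.6129 + 55·1.7956 + 112·2.1904 = 528.4091.
s²ₚ = 528.4091 / 356 = 1.484295... → 1.4843.

1.4843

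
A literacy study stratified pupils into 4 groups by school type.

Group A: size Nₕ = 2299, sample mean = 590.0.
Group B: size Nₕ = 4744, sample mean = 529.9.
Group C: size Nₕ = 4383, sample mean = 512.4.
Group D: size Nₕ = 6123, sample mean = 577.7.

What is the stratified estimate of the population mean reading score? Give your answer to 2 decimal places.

550.08

x̄_st = (Σ Nₕx̄ₕ) / (Σ Nₕ) = (2299·590.0 + 4744·529.9 + 4383·512.4 + 6123·577.7) / 17549
= 9653361.9 / 17549 = 550.0805... → 550.08.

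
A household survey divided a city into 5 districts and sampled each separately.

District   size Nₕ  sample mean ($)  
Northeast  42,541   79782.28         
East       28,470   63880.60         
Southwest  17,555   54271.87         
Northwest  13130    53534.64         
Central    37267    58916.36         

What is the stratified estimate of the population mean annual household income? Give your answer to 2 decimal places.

65225.90

N = 42541 + 28470 + 17555 + 13130 + 37267 = 138963.
Overall mean = Σ (Nₕ/N)·x̄ₕ — weight by population share, not a simple average.
Σ Nₕx̄ₕ = 42541·79782.28 + 28470·63880.60 + 17555·54271.87 + 13130·53534.64 + 37267·58916.36 = 3394017973.48 + 1818680682 + 952742677.85 + 702909823.2 + 2195635988.12 = 9063987144.65.
Divide by N: 9063987144.65 / 138963 = 65225.9029... → 65225.90.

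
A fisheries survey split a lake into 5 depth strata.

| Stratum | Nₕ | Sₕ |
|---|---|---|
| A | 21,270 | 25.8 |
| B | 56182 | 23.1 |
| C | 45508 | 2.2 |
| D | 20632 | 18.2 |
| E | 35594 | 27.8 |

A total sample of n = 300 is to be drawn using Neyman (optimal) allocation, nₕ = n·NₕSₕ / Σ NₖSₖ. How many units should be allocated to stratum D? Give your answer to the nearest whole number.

34

Σ NₕSₕ = 21270·25.8 + 56182·23.1 + 45508·2.2 + 20632·18.2 + 35594·27.8 = 3311703.4.
Share for D: 375502.4/3311703.4 = 0.11339.
n_D = 300 × 0.11339 = 34.016... → 34.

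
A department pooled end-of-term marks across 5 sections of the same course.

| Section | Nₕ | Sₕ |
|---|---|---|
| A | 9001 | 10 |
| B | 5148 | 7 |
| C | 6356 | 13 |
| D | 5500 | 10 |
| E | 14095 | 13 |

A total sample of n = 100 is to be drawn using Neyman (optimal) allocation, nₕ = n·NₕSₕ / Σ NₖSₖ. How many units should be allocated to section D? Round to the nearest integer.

12

Σ NₕSₕ = 9001·10 + 5148·7 + 6356·13 + 5500·10 + 14095·13 = 446909.
Share for D: 55000/446909 = 0.12307.
n_D = 100 × 0.12307 = 12.307... → 12.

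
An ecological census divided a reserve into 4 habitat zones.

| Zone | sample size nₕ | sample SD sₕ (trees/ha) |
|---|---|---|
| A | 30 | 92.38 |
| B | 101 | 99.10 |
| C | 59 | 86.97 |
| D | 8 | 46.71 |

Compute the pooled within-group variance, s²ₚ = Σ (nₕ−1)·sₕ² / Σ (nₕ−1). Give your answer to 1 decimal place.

Degrees of freedom: 29 + 100 + 58 + 7 = 194.
Σ(nₕ−1)sₕ² = 29·8534.0644 + 100·9820.81 + 58·7563.7809 + 7·2181.8241 = 1683540.9285.
s²ₚ = 1683540.9285 / 194 = 8678.046... → 8678.0.

8678.0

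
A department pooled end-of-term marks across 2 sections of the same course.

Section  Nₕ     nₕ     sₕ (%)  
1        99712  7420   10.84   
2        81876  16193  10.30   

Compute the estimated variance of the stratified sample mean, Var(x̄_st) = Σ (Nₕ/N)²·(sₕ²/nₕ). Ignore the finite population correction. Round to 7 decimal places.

N = 181588; Wₕ = Nₕ/N.
section 1: (99712/181588)²·10.84²/7420 = 0.0047750203
section 2: (81876/181588)²·10.30²/16193 = 0.0013319443
Sum = 0.0061069647 → 0.0061070.

0.0061070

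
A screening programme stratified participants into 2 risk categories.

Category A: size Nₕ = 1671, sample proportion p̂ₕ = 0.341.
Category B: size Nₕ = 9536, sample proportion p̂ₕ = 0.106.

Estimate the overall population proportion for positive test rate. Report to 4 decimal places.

N = 1671 + 9536 = 11207.
Overall proportion = Σ (Nₕ/N)·p̂ₕ.
Σ Nₕp̂ₕ = 569.811 + 1010.816 = 1580.627.
1580.627 / 11207 = 0.141039... → 0.1410.

0.1410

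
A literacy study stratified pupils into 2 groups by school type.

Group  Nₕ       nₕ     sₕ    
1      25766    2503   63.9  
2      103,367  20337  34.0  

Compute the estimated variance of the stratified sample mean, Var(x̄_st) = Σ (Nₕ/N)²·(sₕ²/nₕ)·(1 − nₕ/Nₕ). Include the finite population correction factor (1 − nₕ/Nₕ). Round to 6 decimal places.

0.087894

N = 129133. Term for each stratum: Wₕ²sₕ²/nₕ·(1−nₕ/Nₕ).
Var(x̄_st) = 0.058637995 + 0.029255897 = 0.087893891 → 0.087894.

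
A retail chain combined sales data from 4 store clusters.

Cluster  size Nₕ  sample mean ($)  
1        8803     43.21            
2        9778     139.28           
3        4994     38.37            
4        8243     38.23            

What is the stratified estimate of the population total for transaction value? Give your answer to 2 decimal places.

2249007.14

1: 8803·43.21 = 380377.63
2: 9778·139.28 = 1361879.84
3: 4994·38.37 = 191619.78
4: 8243·38.23 = 315129.89
τ̂ = Σ Nₕx̄ₕ = 2249007.14.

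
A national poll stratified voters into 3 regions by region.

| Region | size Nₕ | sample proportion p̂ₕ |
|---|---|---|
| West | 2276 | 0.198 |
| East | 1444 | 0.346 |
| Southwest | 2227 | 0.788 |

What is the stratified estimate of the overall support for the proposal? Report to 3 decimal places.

Wₕ = Nₕ/N with N = 5947: 0.3827, 0.2428, 0.3745.
p̂_st = 0.3827·0.198 + 0.2428·0.346 + 0.3745·0.788 ≈ 0.45488... → 0.455.

0.455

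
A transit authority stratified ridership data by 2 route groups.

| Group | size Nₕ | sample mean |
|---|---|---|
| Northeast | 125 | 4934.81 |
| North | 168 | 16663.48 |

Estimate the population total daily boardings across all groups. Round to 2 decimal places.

Estimate total by summing Nₕ·x̄ₕ over strata.
125·4934.81 + 168·16663.48 = 616851.25 + 2799464.64 = 3416315.89.

3416315.89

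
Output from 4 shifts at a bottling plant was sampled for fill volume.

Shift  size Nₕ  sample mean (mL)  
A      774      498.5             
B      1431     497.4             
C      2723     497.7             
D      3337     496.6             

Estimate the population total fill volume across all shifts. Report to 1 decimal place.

4110009.7

Estimate total by summing Nₕ·x̄ₕ over strata.
774·498.5 + 1431·497.4 + 2723·497.7 + 3337·496.6 = 385839 + 711779.4 + 1355237.1 + 1657154.2 = 4110009.7.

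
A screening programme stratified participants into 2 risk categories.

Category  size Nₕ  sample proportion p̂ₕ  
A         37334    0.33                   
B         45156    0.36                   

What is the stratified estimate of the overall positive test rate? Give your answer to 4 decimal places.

0.3464

Wₕ = Nₕ/N with N = 82490: 0.4526, 0.5474.
p̂_st = 0.4526·0.33 + 0.5474·0.36 ≈ 0.346422... → 0.3464.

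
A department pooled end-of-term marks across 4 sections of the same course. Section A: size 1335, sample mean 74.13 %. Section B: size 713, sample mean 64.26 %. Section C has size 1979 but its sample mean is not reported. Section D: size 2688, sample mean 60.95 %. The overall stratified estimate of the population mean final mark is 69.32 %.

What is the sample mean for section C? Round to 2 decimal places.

79.27

Σ Nₕx̄ₕ = N·μ, so 1979·x̄_C = 6715·69.32 − (1335·74.13 + 713·64.26 + 2688·60.95).
= 465483.8 − 308614.53 = 156869.27.
x̄_C = 156869.27 / 1979 = 79.2669... → 79.27.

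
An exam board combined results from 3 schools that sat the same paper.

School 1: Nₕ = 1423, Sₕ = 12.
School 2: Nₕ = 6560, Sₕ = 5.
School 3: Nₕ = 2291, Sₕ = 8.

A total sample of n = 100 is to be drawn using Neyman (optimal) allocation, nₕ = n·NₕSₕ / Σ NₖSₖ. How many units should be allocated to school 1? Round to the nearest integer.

Σ NₕSₕ = 1423·12 + 6560·5 + 2291·8 = 68204.
Share for 1: 17076/68204 = 0.25037.
n_1 = 100 × 0.25037 = 25.037... → 25.

25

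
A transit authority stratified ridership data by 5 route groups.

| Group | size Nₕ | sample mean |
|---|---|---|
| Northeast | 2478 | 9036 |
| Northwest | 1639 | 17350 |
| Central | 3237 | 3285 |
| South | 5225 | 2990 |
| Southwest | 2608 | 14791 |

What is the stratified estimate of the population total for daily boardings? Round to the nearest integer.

Northeast: 2478·9036 = 22391208
Northwest: 1639·17350 = 28436650
Central: 3237·3285 = 10633545
South: 5225·2990 = 15622750
Southwest: 2608·14791 = 38574928
τ̂ = Σ Nₕx̄ₕ = 115659081.

115659081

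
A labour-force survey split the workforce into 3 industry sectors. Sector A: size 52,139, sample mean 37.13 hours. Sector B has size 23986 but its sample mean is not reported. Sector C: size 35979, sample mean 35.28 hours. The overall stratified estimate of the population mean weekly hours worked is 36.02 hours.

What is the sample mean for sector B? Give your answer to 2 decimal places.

N = 52139 + 23986 + 35979 = 112104.
Overall total = μ·N = 36.02·112104 = 4037986.08.
Subtract the known strata: 52139·37.13 + 35979·35.28 = 3205260.19.
Remaining total for sector B: 4037986.08 − 3205260.19 = 832725.89.
Divide by its size: 832725.89 / 23986 = 34.7172... → 34.72.

34.72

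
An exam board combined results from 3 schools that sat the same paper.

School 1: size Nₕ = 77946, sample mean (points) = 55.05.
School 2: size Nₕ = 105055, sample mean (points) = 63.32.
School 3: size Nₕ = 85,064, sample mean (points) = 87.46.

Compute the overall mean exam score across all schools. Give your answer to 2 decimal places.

68.58

N = 77946 + 105055 + 85064 = 268065.
Overall mean = Σ (Nₕ/N)·x̄ₕ — weight by population share, not a simple average.
Σ Nₕx̄ₕ = 77946·55.05 + 105055·63.32 + 85064·87.46 = 4290927.3 + 6652082.6 + 7439697.44 = 18382707.34.
Divide by N: 18382707.34 / 268065 = 68.5756... → 68.58.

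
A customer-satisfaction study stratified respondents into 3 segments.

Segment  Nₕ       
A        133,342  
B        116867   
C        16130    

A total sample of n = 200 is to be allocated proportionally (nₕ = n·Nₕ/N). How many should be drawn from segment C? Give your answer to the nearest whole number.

Share of segment C = 16130/266339 = 0.06056.
Allocate 200 × 0.06056 = 12.112... → 12.

12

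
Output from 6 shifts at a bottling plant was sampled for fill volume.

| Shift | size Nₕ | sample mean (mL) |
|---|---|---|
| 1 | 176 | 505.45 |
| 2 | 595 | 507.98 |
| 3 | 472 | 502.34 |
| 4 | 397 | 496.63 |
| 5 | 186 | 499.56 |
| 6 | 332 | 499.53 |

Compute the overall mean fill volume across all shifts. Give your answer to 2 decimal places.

N = 2158; weights Wₕ = Nₕ/N = (0.0816, 0.2757, 0.2187, 0.1840, 0.0862, 0.1538).
x̄_st = Σ Wₕ·x̄ₕ = 0.0816·505.45 + 0.2757·507.98 + 0.2187·502.34 + 0.1840·496.63 + 0.0862·499.56 + 0.1538·499.53 ≈ 502.4263...
→ 502.43.

502.43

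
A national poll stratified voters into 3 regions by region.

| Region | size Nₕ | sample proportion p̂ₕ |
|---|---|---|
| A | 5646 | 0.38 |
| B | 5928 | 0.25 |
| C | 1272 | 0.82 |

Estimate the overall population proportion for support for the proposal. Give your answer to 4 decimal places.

Wₕ = Nₕ/N with N = 12846: 0.4395, 0.4615, 0.0990.
p̂_st = 0.4395·0.38 + 0.4615·0.25 + 0.0990·0.82 ≈ 0.363578... → 0.3636.

0.3636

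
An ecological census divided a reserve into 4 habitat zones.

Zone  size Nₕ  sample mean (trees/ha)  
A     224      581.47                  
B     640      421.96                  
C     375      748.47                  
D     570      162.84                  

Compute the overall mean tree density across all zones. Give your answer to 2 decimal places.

427.75

x̄_st = (Σ Nₕx̄ₕ) / (Σ Nₕ) = (224·581.47 + 640·421.96 + 375·748.47 + 570·162.84) / 1809
= 773798.73 / 1809 = 427.7494... → 427.75.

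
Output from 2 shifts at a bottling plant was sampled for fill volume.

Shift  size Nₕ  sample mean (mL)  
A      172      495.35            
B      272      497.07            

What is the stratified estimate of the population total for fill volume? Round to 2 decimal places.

220403.24

Estimate total by summing Nₕ·x̄ₕ over strata.
172·495.35 + 272·497.07 = 85200.2 + 135203.04 = 220403.24.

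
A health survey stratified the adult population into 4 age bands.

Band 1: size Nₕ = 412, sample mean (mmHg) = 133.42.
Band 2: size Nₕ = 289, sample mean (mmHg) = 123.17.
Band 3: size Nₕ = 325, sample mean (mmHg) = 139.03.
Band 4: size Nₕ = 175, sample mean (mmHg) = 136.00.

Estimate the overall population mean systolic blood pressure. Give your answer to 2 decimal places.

132.85

N = 1201; weights Wₕ = Nₕ/N = (0.3430, 0.2406, 0.2706, 0.1457).
x̄_st = Σ Wₕ·x̄ₕ = 0.3430·133.42 + 0.2406·123.17 + 0.2706·139.03 + 0.1457·136.00 ≈ 132.8476...
→ 132.85.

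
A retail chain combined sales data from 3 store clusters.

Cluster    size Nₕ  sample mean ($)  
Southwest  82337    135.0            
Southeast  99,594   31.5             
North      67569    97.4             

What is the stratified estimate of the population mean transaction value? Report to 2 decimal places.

83.50

N = 82337 + 99594 + 67569 = 249500.
Weight each subgroup mean by Nₕ/N and sum.
Σ Nₕx̄ₕ = 82337·135.0 + 99594·31.5 + 67569·97.4 = 11115495 + 3137211 + 6581220.6 = 20833926.6.
Divide by N: 20833926.6 / 249500 = 83.5027... → 83.50.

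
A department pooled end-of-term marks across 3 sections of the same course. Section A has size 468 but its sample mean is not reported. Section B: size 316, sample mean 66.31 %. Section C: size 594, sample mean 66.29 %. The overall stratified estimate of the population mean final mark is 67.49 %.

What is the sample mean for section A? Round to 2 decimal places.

N = 468 + 316 + 594 = 1378.
Overall total = μ·N = 67.49·1378 = 93001.22.
Subtract the known strata: 316·66.31 + 594·66.29 = 60330.22.
Remaining total for section A: 93001.22 − 60330.22 = 32671.
Divide by its size: 32671 / 468 = 69.8098... → 69.81.

69.81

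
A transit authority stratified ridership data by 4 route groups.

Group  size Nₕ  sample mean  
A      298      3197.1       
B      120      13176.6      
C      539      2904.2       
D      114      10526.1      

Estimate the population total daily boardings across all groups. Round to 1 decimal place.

5299267.0

Population total = Σ Nₕ·x̄ₕ (each stratum's size times its mean).
298·3197.1 + 120·13176.6 + 539·2904.2 + 114·10526.1 = 952735.8 + 1581192 + 1565363.8 + 1199975.4 = 5299267.0.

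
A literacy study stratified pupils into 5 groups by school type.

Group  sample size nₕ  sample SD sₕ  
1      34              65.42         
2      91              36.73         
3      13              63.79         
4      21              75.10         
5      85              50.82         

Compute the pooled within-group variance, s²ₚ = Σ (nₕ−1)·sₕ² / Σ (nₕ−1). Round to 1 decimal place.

2683.0

Degrees of freedom: 33 + 90 + 12 + 20 + 84 = 239.
Σ(nₕ−1)sₕ² = 33·4279.7764 + 90·1349.0929 + 12·4069.1641 + 20·5640.01 + 84·2582.6724 = 641225.633.
s²ₚ = 641225.633 / 239 = 2682.952... → 2683.0.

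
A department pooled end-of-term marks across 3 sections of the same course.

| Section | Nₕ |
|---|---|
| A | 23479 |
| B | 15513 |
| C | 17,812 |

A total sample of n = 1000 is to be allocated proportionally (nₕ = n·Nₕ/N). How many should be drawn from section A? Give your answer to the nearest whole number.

N = 23479 + 15513 + 17812 = 56804.
n_A = 1000·23479/56804 = 413.334... → 413.

413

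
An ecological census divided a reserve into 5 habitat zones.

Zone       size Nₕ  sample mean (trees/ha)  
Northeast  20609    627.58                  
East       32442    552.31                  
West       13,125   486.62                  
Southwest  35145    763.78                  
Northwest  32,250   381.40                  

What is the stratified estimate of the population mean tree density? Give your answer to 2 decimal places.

571.85

x̄_st = (Σ Nₕx̄ₕ) / (Σ Nₕ) = (20609·627.58 + 32442·552.31 + 13125·486.62 + 35145·763.78 + 32250·381.40) / 133571
= 76381922.84 / 133571 = 571.8451... → 571.85.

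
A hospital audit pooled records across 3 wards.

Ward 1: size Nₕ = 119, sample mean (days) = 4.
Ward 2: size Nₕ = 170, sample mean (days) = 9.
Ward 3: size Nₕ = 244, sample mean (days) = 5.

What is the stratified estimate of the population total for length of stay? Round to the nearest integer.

1: 119·4 = 476
2: 170·9 = 1530
3: 244·5 = 1220
τ̂ = Σ Nₕx̄ₕ = 3226.

3226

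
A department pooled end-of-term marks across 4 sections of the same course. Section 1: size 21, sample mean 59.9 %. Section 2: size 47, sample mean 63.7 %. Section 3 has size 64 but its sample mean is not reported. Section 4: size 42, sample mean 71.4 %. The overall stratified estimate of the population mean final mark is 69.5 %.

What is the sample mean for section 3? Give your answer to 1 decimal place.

N = 21 + 47 + 64 + 42 = 174.
Overall total = μ·N = 69.5·174 = 12093.
Subtract the known strata: 21·59.9 + 47·63.7 + 42·71.4 = 7250.6.
Remaining total for section 3: 12093 − 7250.6 = 4842.4.
Divide by its size: 4842.4 / 64 = 75.663... → 75.7.

75.7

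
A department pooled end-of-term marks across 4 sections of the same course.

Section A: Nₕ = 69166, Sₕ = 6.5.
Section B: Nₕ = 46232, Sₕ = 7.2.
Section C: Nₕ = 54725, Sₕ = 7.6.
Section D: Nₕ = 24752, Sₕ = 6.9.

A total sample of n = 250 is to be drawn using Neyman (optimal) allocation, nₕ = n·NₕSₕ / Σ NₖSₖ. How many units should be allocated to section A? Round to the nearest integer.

82

Σ NₕSₕ = 69166·6.5 + 46232·7.2 + 54725·7.6 + 24752·6.9 = 1369148.2.
Share for A: 449579/1369148.2 = 0.32836.
n_A = 250 × 0.32836 = 82.091... → 82.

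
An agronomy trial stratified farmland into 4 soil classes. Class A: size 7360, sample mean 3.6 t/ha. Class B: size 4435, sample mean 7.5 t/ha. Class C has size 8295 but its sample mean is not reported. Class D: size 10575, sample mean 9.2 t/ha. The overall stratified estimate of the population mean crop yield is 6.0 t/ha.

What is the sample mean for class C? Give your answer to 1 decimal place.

Σ Nₕx̄ₕ = N·μ, so 8295·x̄_C = 30665·6.0 − (7360·3.6 + 4435·7.5 + 10575·9.2).
= 183990 − 157048.5 = 26941.5.
x̄_C = 26941.5 / 8295 = 3.248... → 3.2.

3.2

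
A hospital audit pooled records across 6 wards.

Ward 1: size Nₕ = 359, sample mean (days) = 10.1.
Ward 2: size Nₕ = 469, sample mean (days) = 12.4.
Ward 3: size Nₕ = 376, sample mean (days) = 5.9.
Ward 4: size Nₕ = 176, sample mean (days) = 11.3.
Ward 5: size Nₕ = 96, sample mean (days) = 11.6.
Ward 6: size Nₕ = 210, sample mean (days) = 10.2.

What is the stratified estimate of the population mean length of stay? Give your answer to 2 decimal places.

N = 359 + 469 + 376 + 176 + 96 + 210 = 1686.
The stratified mean weights each stratum mean by its population share Nₕ/N.
Σ Nₕx̄ₕ = 359·10.1 + 469·12.4 + 376·5.9 + 176·11.3 + 96·11.6 + 210·10.2 = 3625.9 + 5815.6 + 2218.4 + 1988.8 + 1113.6 + 2142 = 16904.3.
Divide by N: 16904.3 / 1686 = 10.0263... → 10.03.

10.03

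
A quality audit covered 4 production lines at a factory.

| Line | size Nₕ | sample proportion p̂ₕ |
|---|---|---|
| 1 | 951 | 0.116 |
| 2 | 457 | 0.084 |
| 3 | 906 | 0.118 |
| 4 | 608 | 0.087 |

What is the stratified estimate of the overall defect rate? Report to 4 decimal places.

0.1056

N = 951 + 457 + 906 + 608 = 2922.
Overall proportion = Σ (Nₕ/N)·p̂ₕ.
Σ Nₕp̂ₕ = 110.316 + 38.388 + 106.908 + 52.896 = 308.508.
308.508 / 2922 = 0.105581... → 0.1056.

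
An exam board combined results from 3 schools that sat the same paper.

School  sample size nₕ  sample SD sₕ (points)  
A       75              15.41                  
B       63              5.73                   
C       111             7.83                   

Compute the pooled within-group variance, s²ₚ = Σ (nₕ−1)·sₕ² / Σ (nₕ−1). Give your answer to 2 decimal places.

Degrees of freedom: 74 + 62 + 110 = 246.
Σ(nₕ−1)sₕ² = 74·237.4681 + 62·32.8329 + 110·61.3089 = 26352.2582.
s²ₚ = 26352.2582 / 246 = 107.1230... → 107.12.

107.12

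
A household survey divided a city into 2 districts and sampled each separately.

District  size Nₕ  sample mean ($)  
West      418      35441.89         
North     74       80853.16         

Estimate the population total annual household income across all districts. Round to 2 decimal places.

20797843.86

Estimate total by summing Nₕ·x̄ₕ over strata.
418·35441.89 + 74·80853.16 = 14814710.02 + 5983133.84 = 20797843.86.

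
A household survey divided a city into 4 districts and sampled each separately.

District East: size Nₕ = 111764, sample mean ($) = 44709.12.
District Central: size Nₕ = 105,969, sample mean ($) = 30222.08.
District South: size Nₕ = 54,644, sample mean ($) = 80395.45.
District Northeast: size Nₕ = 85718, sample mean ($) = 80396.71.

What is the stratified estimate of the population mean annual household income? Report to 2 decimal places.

N = 358095; weights Wₕ = Nₕ/N = (0.3121, 0.2959, 0.1526, 0.2394).
x̄_st = Σ Wₕ·x̄ₕ = 0.3121·44709.12 + 0.2959·30222.08 + 0.1526·80395.45 + 0.2394·80396.71 ≈ 54410.2762...
→ 54410.28.

54410.28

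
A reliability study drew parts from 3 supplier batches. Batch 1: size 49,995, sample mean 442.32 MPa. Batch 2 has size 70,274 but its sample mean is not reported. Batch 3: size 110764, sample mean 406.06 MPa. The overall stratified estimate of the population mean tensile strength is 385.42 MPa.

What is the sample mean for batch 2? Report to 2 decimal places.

312.41

Σ Nₕx̄ₕ = N·μ, so 70274·x̄_2 = 231033·385.42 − (49995·442.32 + 110764·406.06).
= 89044738.86 − 67090618.24 = 21954120.62.
x̄_2 = 21954120.62 / 70274 = 312.4074... → 312.41.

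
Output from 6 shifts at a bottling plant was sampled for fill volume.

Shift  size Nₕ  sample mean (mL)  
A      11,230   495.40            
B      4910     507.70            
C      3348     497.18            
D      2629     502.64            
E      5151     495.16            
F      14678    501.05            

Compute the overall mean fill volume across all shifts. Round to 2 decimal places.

499.38

N = 41946; weights Wₕ = Nₕ/N = (0.2677, 0.1171, 0.0798, 0.0627, 0.1228, 0.3499).
x̄_st = Σ Wₕ·x̄ₕ = 0.2677·495.40 + 0.1171·507.70 + 0.0798·497.18 + 0.0627·502.64 + 0.1228·495.16 + 0.3499·501.05 ≈ 499.3832...
→ 499.38.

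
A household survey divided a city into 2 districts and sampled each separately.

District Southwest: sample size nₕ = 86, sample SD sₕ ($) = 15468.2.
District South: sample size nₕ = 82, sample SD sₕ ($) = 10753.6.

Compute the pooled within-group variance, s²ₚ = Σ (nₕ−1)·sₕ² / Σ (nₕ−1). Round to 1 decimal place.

178942023.5

Southwest: (86−1)·15468.2² = 85·239265211.24 = 20337542955.4
South: (82−1)·10753.6² = 81·115639912.96 = 9366832949.76
Numerator = 29704375905.16; denominator = Σ(nₕ−1) = 166.
s²ₚ = 29704375905.16/166 = 178942023.525... → 178942023.5.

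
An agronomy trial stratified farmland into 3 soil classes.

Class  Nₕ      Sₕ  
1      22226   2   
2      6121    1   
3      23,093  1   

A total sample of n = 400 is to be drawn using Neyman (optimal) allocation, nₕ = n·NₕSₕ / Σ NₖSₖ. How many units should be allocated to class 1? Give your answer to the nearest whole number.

241

1: NₕSₕ = 22226·2 = 44452
2: NₕSₕ = 6121·1 = 6121
3: NₕSₕ = 23093·1 = 23093
Σ NₕSₕ = 73666.
n_1 = 400·44452/73666 = 241.371... → 241.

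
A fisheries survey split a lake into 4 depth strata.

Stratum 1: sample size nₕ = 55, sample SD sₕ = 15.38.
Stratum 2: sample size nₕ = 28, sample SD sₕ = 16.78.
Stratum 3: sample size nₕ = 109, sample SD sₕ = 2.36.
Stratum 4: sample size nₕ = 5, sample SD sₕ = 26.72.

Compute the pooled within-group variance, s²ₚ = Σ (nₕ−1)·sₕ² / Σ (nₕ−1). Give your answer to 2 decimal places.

1: (55−1)·15.38² = 54·236.5444 = 12773.3976
2: (28−1)·16.78² = 27·281.5684 = 7602.3468
3: (109−1)·2.36² = 108·5.5696 = 601.5168
4: (5−1)·26.72² = 4·713.9584 = 2855.8336
Numerator = 23833.0948; denominator = Σ(nₕ−1) = 193.
s²ₚ = 23833.0948/193 = 123.4875... → 123.49.

123.49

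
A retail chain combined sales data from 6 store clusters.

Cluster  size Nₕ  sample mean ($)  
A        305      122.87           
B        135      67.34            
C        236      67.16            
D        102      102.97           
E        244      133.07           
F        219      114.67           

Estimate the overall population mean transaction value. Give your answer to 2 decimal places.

N = 305 + 135 + 236 + 102 + 244 + 219 = 1241.
The stratified mean weights each stratum mean by its population share Nₕ/N.
Σ Nₕx̄ₕ = 305·122.87 + 135·67.34 + 236·67.16 + 102·102.97 + 244·133.07 + 219·114.67 = 37475.35 + 9090.9 + 15849.76 + 10502.94 + 32469.08 + 25112.73 = 130500.76.
Divide by N: 130500.76 / 1241 = 105.1577... → 105.16.

105.16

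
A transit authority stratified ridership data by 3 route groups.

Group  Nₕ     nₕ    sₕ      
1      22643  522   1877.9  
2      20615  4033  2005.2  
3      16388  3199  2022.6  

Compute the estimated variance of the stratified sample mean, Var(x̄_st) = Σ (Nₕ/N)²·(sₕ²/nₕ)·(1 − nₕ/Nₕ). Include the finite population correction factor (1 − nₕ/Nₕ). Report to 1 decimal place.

1124.6

N = 59646; Wₕ = Nₕ/N.
group 1: (22643/59646)²·1877.9²/522·(1 − 522/22643) = 951.1532
group 2: (20615/59646)²·2005.2²/4033·(1 − 4033/20615) = 95.7954
group 3: (16388/59646)²·2022.6²/3199·(1 − 3199/16388) = 77.6928
Sum = 1124.6415 → 1124.6.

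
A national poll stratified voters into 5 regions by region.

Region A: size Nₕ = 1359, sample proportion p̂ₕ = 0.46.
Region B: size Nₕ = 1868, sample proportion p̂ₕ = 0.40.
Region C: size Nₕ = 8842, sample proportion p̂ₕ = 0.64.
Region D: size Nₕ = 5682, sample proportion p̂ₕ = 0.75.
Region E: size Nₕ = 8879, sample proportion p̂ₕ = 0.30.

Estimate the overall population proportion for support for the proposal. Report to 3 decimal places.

0.524

N = 1359 + 1868 + 8842 + 5682 + 8879 = 26630.
Overall proportion = Σ (Nₕ/N)·p̂ₕ.
Σ Nₕp̂ₕ = 625.14 + 747.2 + 5658.88 + 4261.5 + 2663.7 = 13956.42.
13956.42 / 26630 = 0.52409... → 0.524.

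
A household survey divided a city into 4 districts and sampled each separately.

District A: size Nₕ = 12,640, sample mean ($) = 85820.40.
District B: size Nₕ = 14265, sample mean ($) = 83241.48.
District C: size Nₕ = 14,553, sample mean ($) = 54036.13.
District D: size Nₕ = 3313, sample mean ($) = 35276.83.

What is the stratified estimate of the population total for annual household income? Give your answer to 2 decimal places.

Population total = Σ Nₕ·x̄ₕ (each stratum's size times its mean).
12640·85820.40 + 14265·83241.48 + 14553·54036.13 + 3313·35276.83 = 1084769856 + 1187439712.2 + 786387799.89 + 116872137.79 = 3175469505.88.

3175469505.88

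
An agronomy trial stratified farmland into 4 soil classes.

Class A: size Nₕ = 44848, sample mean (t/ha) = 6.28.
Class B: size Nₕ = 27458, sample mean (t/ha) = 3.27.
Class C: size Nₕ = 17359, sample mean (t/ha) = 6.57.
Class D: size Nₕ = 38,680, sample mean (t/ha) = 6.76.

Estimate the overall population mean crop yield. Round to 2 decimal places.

x̄_st = (Σ Nₕx̄ₕ) / (Σ Nₕ) = (44848·6.28 + 27458·3.27 + 17359·6.57 + 38680·6.76) / 128345
= 746958.53 / 128345 = 5.8199... → 5.82.

5.82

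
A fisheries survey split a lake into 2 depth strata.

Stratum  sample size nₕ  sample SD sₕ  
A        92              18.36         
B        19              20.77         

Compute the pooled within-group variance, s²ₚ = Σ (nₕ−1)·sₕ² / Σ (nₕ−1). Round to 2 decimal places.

A: (92−1)·18.36² = 91·337.0896 = 30675.1536
B: (19−1)·20.77² = 18·431.3929 = 7765.0722
Numerator = 38440.2258; denominator = Σ(nₕ−1) = 109.
s²ₚ = 38440.2258/109 = 352.6626... → 352.66.

352.66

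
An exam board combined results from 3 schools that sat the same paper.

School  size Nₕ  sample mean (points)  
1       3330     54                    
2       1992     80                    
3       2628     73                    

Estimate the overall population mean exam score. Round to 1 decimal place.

66.8

N = 7950; weights Wₕ = Nₕ/N = (0.4189, 0.2506, 0.3306).
x̄_st = Σ Wₕ·x̄ₕ = 0.4189·54 + 0.2506·80 + 0.3306·73 ≈ 66.795...
→ 66.8.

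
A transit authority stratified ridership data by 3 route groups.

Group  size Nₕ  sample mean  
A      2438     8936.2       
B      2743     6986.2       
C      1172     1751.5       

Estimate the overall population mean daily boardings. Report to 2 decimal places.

6768.83

N = 6353; weights Wₕ = Nₕ/N = (0.3838, 0.4318, 0.1845).
x̄_st = Σ Wₕ·x̄ₕ = 0.3838·8936.2 + 0.4318·6986.2 + 0.1845·1751.5 ≈ 6768.8274...
→ 6768.83.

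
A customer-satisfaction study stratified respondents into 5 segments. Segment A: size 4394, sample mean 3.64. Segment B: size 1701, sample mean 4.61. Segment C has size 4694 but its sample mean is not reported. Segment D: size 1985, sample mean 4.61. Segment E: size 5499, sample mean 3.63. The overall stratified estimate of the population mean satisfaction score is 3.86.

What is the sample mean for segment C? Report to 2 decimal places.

N = 4394 + 1701 + 4694 + 1985 + 5499 = 18273.
Overall total = μ·N = 3.86·18273 = 70533.78.
Subtract the known strata: 4394·3.64 + 1701·4.61 + 1985·4.61 + 5499·3.63 = 52947.99.
Remaining total for segment C: 70533.78 − 52947.99 = 17585.79.
Divide by its size: 17585.79 / 4694 = 3.7464... → 3.75.

3.75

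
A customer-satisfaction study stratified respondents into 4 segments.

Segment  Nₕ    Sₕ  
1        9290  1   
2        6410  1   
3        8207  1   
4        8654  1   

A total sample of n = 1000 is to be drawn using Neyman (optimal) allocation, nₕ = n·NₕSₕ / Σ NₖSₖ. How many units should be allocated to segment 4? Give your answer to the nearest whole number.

266

Σ NₕSₕ = 9290·1 + 6410·1 + 8207·1 + 8654·1 = 32561.
Share for 4: 8654/32561 = 0.26578.
n_4 = 1000 × 0.26578 = 265.778... → 266.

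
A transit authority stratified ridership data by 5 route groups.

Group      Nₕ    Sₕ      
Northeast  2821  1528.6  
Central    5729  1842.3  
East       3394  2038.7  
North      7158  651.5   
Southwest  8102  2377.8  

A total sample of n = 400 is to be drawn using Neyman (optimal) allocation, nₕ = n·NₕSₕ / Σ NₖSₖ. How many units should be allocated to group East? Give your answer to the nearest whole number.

Σ NₕSₕ = 2821·1528.6 + 5729·1842.3 + 3394·2038.7 + 7158·651.5 + 8102·2377.8 = 45714437.7.
Share for East: 6919347.8/45714437.7 = 0.15136.
n_East = 400 × 0.15136 = 60.544... → 61.

61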